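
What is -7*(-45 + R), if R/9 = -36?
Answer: 2583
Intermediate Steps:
R = -324 (R = 9*(-36) = -324)
-7*(-45 + R) = -7*(-45 - 324) = -7*(-369) = 2583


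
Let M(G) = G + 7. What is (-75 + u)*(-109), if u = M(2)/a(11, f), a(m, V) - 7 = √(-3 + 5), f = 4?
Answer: 377358/47 + 981*√2/47 ≈ 8058.4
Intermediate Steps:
a(m, V) = 7 + √2 (a(m, V) = 7 + √(-3 + 5) = 7 + √2)
M(G) = 7 + G
u = 9/(7 + √2) (u = (7 + 2)/(7 + √2) = 9/(7 + √2) ≈ 1.0696)
(-75 + u)*(-109) = (-75 + (63/47 - 9*√2/47))*(-109) = (-3462/47 - 9*√2/47)*(-109) = 377358/47 + 981*√2/47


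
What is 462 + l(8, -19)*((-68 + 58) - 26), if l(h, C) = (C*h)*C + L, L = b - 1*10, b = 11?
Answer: -103542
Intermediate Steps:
L = 1 (L = 11 - 1*10 = 11 - 10 = 1)
l(h, C) = 1 + h*C² (l(h, C) = (C*h)*C + 1 = h*C² + 1 = 1 + h*C²)
462 + l(8, -19)*((-68 + 58) - 26) = 462 + (1 + 8*(-19)²)*((-68 + 58) - 26) = 462 + (1 + 8*361)*(-10 - 26) = 462 + (1 + 2888)*(-36) = 462 + 2889*(-36) = 462 - 104004 = -103542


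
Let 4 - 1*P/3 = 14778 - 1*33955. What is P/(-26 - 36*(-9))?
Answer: 57543/298 ≈ 193.10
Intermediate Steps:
P = 57543 (P = 12 - 3*(14778 - 1*33955) = 12 - 3*(14778 - 33955) = 12 - 3*(-19177) = 12 + 57531 = 57543)
P/(-26 - 36*(-9)) = 57543/(-26 - 36*(-9)) = 57543/(-26 + 324) = 57543/298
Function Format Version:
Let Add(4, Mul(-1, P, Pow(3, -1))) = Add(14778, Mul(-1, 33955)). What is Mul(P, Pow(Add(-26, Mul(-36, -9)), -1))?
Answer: Rational(57543, 298) ≈ 193.10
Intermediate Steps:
P = 57543 (P = Add(12, Mul(-3, Add(14778, Mul(-1, 33955)))) = Add(12, Mul(-3, Add(14778, -33955))) = Add(12, Mul(-3, -19177)) = Add(12, 57531) = 57543)
Mul(P, Pow(Add(-26, Mul(-36, -9)), -1)) = Mul(57543, Pow(Add(-26, Mul(-36, -9)), -1)) = Mul(57543, Pow(Add(-26, 324), -1)) = Mul(57543, Pow(298, -1)) = Mul(57543, Rational(1, 298)) = Rational(57543, 298)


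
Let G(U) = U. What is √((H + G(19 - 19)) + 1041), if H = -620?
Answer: √421 ≈ 20.518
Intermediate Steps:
√((H + G(19 - 19)) + 1041) = √((-620 + (19 - 19)) + 1041) = √((-620 + 0) + 1041) = √(-620 + 1041) = √421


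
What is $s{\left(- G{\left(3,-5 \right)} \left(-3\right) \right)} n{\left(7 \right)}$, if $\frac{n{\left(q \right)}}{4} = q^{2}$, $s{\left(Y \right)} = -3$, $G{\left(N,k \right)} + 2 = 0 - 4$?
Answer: $-588$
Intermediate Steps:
$G{\left(N,k \right)} = -6$ ($G{\left(N,k \right)} = -2 + \left(0 - 4\right) = -2 - 4 = -6$)
$n{\left(q \right)} = 4 q^{2}$
$s{\left(- G{\left(3,-5 \right)} \left(-3\right) \right)} n{\left(7 \right)} = - 3 \cdot 4 \cdot 7^{2} = - 3 \cdot 4 \cdot 49 = \left(-3\right) 196 = -588$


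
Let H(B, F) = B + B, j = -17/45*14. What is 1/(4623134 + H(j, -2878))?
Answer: 45/208040554 ≈ 2.1630e-7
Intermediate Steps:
j = -238/45 (j = -17*1/45*14 = -17/45*14 = -238/45 ≈ -5.2889)
H(B, F) = 2*B
1/(4623134 + H(j, -2878)) = 1/(4623134 + 2*(-238/45)) = 1/(4623134 - 476/45) = 1/(208040554/45) = 45/208040554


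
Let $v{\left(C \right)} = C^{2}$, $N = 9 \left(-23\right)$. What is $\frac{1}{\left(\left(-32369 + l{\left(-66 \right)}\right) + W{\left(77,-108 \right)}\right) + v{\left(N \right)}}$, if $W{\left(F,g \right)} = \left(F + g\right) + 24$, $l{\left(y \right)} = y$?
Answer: $\frac{1}{10407} \approx 9.6089 \cdot 10^{-5}$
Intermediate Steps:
$N = -207$
$W{\left(F,g \right)} = 24 + F + g$
$\frac{1}{\left(\left(-32369 + l{\left(-66 \right)}\right) + W{\left(77,-108 \right)}\right) + v{\left(N \right)}} = \frac{1}{\left(\left(-32369 - 66\right) + \left(24 + 77 - 108\right)\right) + \left(-207\right)^{2}} = \frac{1}{\left(-32435 - 7\right) + 42849} = \frac{1}{-32442 + 42849} = \frac{1}{10407}$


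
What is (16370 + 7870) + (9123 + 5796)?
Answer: 39159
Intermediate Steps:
(16370 + 7870) + (9123 + 5796) = 24240 + 14919 = 39159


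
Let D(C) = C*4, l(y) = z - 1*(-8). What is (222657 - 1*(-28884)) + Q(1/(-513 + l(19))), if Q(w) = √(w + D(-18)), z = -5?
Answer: 251541 + I*√18727710/510 ≈ 2.5154e+5 + 8.4854*I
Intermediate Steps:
l(y) = 3 (l(y) = -5 - 1*(-8) = -5 + 8 = 3)
D(C) = 4*C
Q(w) = √(-72 + w) (Q(w) = √(w + 4*(-18)) = √(w - 72) = √(-72 + w))
(222657 - 1*(-28884)) + Q(1/(-513 + l(19))) = (222657 - 1*(-28884)) + √(-72 + 1/(-513 + 3)) = (222657 + 28884) + √(-72 + 1/(-510)) = 251541 + √(-72 - 1/510) = 251541 + √(-36721/510) = 251541 + I*√18727710/510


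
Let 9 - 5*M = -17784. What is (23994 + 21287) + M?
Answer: 244198/5 ≈ 48840.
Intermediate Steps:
M = 17793/5 (M = 9/5 - ⅕*(-17784) = 9/5 + 17784/5 = 17793/5 ≈ 3558.6)
(23994 + 21287) + M = (23994 + 21287) + 17793/5 = 45281 + 17793/5 = 244198/5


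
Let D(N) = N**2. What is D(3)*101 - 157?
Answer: 752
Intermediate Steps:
D(3)*101 - 157 = 3**2*101 - 157 = 9*101 - 157 = 909 - 157 = 752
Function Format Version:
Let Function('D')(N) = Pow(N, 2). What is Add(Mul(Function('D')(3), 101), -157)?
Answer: 752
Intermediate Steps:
Add(Mul(Function('D')(3), 101), -157) = Add(Mul(Pow(3, 2), 101), -157) = Add(Mul(9, 101), -157) = Add(909, -157) = 752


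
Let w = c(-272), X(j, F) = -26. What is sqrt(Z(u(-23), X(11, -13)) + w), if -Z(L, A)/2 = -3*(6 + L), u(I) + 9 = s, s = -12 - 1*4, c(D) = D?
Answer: I*sqrt(386) ≈ 19.647*I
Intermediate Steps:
w = -272
s = -16 (s = -12 - 4 = -16)
u(I) = -25 (u(I) = -9 - 16 = -25)
Z(L, A) = 36 + 6*L (Z(L, A) = -(-6)*(6 + L) = -2*(-18 - 3*L) = 36 + 6*L)
sqrt(Z(u(-23), X(11, -13)) + w) = sqrt((36 + 6*(-25)) - 272) = sqrt((36 - 150) - 272) = sqrt(-114 - 272) = sqrt(-386) = I*sqrt(386)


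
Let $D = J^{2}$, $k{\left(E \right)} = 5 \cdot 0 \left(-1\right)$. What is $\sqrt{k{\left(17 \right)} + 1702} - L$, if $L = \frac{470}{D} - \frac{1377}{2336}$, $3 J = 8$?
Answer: $- \frac{76509}{1168} + \sqrt{1702} \approx -24.249$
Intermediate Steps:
$J = \frac{8}{3}$ ($J = \frac{1}{3} \cdot 8 = \frac{8}{3} \approx 2.6667$)
$k{\left(E \right)} = 0$ ($k{\left(E \right)} = 0 \left(-1\right) = 0$)
$D = \frac{64}{9}$ ($D = \left(\frac{8}{3}\right)^{2} = \frac{64}{9} \approx 7.1111$)
$L = \frac{76509}{1168}$ ($L = \frac{470}{\frac{64}{9}} - \frac{1377}{2336} = 470 \cdot \frac{9}{64} - \frac{1377}{2336} = \frac{2115}{32} - \frac{1377}{2336} = \frac{76509}{1168} \approx 65.504$)
$\sqrt{k{\left(17 \right)} + 1702} - L = \sqrt{0 + 1702} - \frac{76509}{1168} = \sqrt{1702} - \frac{76509}{1168} = - \frac{76509}{1168} + \sqrt{1702}$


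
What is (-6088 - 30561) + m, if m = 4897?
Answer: -31752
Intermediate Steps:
(-6088 - 30561) + m = (-6088 - 30561) + 4897 = -36649 + 4897 = -31752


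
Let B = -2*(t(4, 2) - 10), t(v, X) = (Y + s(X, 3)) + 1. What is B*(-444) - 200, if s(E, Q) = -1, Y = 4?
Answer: -5528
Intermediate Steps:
t(v, X) = 4 (t(v, X) = (4 - 1) + 1 = 3 + 1 = 4)
B = 12 (B = -2*(4 - 10) = -2*(-6) = 12)
B*(-444) - 200 = 12*(-444) - 200 = -5328 - 200 = -5528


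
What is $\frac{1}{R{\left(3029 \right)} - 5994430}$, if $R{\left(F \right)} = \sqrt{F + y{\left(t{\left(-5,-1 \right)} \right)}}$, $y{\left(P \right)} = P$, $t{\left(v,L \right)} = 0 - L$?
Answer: $- \frac{599443}{3593319102187} - \frac{\sqrt{3030}}{35933191021870} \approx -1.6682 \cdot 10^{-7}$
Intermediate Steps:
$t{\left(v,L \right)} = - L$
$R{\left(F \right)} = \sqrt{1 + F}$ ($R{\left(F \right)} = \sqrt{F - -1} = \sqrt{F + 1} = \sqrt{1 + F}$)
$\frac{1}{R{\left(3029 \right)} - 5994430} = \frac{1}{\sqrt{1 + 3029} - 5994430} = \frac{1}{\sqrt{3030} - 5994430} = \frac{1}{-5994430 + \sqrt{3030}}$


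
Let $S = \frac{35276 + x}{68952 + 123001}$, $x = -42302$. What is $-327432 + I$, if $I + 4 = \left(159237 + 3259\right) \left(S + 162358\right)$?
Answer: $\frac{5064140936334900}{191953} \approx 2.6382 \cdot 10^{10}$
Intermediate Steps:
$S = - \frac{7026}{191953}$ ($S = \frac{35276 - 42302}{68952 + 123001} = - \frac{7026}{191953} \approx -0.036603$)
$I = \frac{5064203787889596}{191953}$ ($I = -4 + \left(159237 + 3259\right) \left(- \frac{7026}{191953} + 162358\right) = -4 + 162496 \cdot \frac{31165098148}{191953} = -4 + \frac{5064203788657408}{191953} = \frac{5064203787889596}{191953} \approx 2.6383 \cdot 10^{10}$)
$-327432 + I = -327432 + \frac{5064203787889596}{191953} = \frac{5064140936334900}{191953}$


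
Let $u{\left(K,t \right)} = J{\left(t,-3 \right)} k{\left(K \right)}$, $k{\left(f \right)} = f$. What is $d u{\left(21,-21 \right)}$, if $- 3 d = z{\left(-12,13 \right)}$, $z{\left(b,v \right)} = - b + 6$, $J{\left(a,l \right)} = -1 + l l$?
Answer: $-1008$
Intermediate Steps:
$J{\left(a,l \right)} = -1 + l^{2}$
$u{\left(K,t \right)} = 8 K$ ($u{\left(K,t \right)} = \left(-1 + \left(-3\right)^{2}\right) K = \left(-1 + 9\right) K = 8 K$)
$z{\left(b,v \right)} = 6 - b$
$d = -6$ ($d = - \frac{6 - -12}{3} = - \frac{6 + 12}{3} = \left(- \frac{1}{3}\right) 18 = -6$)
$d u{\left(21,-21 \right)} = - 6 \cdot 8 \cdot 21 = \left(-6\right) 168 = -1008$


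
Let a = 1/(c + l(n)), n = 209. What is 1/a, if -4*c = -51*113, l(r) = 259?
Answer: 6799/4 ≈ 1699.8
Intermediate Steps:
c = 5763/4 (c = -(-51)*113/4 = -1/4*(-5763) = 5763/4 ≈ 1440.8)
a = 4/6799 (a = 1/(5763/4 + 259) = 1/(6799/4) = 4/6799 ≈ 0.00058832)
1/a = 1/(4/6799) = 6799/4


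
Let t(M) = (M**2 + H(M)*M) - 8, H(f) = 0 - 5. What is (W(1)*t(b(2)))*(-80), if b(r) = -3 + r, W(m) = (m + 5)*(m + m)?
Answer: 1920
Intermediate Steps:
H(f) = -5
W(m) = 2*m*(5 + m) (W(m) = (5 + m)*(2*m) = 2*m*(5 + m))
t(M) = -8 + M**2 - 5*M (t(M) = (M**2 - 5*M) - 8 = -8 + M**2 - 5*M)
(W(1)*t(b(2)))*(-80) = ((2*1*(5 + 1))*(-8 + (-3 + 2)**2 - 5*(-3 + 2)))*(-80) = ((2*1*6)*(-8 + (-1)**2 - 5*(-1)))*(-80) = (12*(-8 + 1 + 5))*(-80) = (12*(-2))*(-80) = -24*(-80) = 1920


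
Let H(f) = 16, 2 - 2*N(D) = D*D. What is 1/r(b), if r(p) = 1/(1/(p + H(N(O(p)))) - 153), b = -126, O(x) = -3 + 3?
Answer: -16831/110 ≈ -153.01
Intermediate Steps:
O(x) = 0
N(D) = 1 - D²/2 (N(D) = 1 - D*D/2 = 1 - D²/2)
r(p) = 1/(-153 + 1/(16 + p)) (r(p) = 1/(1/(p + 16) - 153) = 1/(1/(16 + p) - 153) = 1/(-153 + 1/(16 + p)))
1/r(b) = 1/((-16 - 1*(-126))/(2447 + 153*(-126))) = 1/((-16 + 126)/(2447 - 19278)) = 1/(110/(-16831)) = 1/(-1/16831*110) = 1/(-110/16831) = -16831/110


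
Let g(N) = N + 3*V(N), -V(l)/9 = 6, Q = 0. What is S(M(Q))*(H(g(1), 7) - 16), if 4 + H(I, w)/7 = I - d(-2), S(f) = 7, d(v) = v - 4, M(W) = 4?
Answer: -7903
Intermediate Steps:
V(l) = -54 (V(l) = -9*6 = -54)
d(v) = -4 + v
g(N) = -162 + N (g(N) = N + 3*(-54) = N - 162 = -162 + N)
H(I, w) = 14 + 7*I (H(I, w) = -28 + 7*(I - (-4 - 2)) = -28 + 7*(I - 1*(-6)) = -28 + 7*(I + 6) = -28 + 7*(6 + I) = -28 + (42 + 7*I) = 14 + 7*I)
S(M(Q))*(H(g(1), 7) - 16) = 7*((14 + 7*(-162 + 1)) - 16) = 7*((14 + 7*(-161)) - 16) = 7*((14 - 1127) - 16) = 7*(-1113 - 16) = 7*(-1129) = -7903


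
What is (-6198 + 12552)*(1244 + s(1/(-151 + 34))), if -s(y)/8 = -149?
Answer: 15478344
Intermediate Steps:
s(y) = 1192 (s(y) = -8*(-149) = 1192)
(-6198 + 12552)*(1244 + s(1/(-151 + 34))) = (-6198 + 12552)*(1244 + 1192) = 6354*2436 = 15478344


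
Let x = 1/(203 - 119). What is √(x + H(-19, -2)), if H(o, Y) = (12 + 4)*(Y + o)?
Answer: 13*I*√3507/42 ≈ 18.33*I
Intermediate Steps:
H(o, Y) = 16*Y + 16*o (H(o, Y) = 16*(Y + o) = 16*Y + 16*o)
x = 1/84 ≈ 0.011905
√(x + H(-19, -2)) = √(1/84 + (16*(-2) + 16*(-19))) = √(1/84 + (-32 - 304)) = √(1/84 - 336) = √(-28223/84) = 13*I*√3507/42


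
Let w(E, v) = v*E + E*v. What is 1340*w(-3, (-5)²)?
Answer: -201000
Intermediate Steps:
w(E, v) = 2*E*v (w(E, v) = E*v + E*v = 2*E*v)
1340*w(-3, (-5)²) = 1340*(2*(-3)*(-5)²) = 1340*(2*(-3)*25) = 1340*(-150) = -201000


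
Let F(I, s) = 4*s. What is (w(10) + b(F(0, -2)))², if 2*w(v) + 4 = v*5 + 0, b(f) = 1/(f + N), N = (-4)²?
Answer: 34225/64 ≈ 534.77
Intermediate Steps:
N = 16
b(f) = 1/(16 + f) (b(f) = 1/(f + 16) = 1/(16 + f))
w(v) = -2 + 5*v/2 (w(v) = -2 + (v*5 + 0)/2 = -2 + (5*v + 0)/2 = -2 + (5*v)/2 = -2 + 5*v/2)
(w(10) + b(F(0, -2)))² = ((-2 + (5/2)*10) + 1/(16 + 4*(-2)))² = ((-2 + 25) + 1/(16 - 8))² = (23 + 1/8)² = (23 + ⅛)² = (185/8)² = 34225/64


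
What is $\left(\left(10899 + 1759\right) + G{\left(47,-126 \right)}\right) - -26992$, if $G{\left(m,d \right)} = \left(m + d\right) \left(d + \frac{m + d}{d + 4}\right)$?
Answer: $\frac{6045447}{122} \approx 49553.0$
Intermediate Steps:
$G{\left(m,d \right)} = \left(d + m\right) \left(d + \frac{d + m}{4 + d}\right)$
$\left(\left(10899 + 1759\right) + G{\left(47,-126 \right)}\right) - -26992 = \left(\left(10899 + 1759\right) + \frac{\left(-126\right)^{3} + 47^{2} + 5 \left(-126\right)^{2} + 47 \left(-126\right)^{2} + 6 \left(-126\right) 47}{4 - 126}\right) - -26992 = \left(12658 + \frac{-2000376 + 2209 + 5 \cdot 15876 + 47 \cdot 15876 - 35532}{-122}\right) + 26992 = \left(12658 - \frac{-2000376 + 2209 + 79380 + 746172 - 35532}{122}\right) + 26992 = \left(12658 - - \frac{1208147}{122}\right) + 26992 = \left(12658 + \frac{1208147}{122}\right) + 26992 = \frac{2752423}{122} + 26992 = \frac{6045447}{122}$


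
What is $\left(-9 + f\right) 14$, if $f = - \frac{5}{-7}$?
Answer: $-116$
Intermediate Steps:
$f = \frac{5}{7}$ ($f = \left(-5\right) \left(- \frac{1}{7}\right) = \frac{5}{7} \approx 0.71429$)
$\left(-9 + f\right) 14 = \left(-9 + \frac{5}{7}\right) 14 = \left(- \frac{58}{7}\right) 14 = -116$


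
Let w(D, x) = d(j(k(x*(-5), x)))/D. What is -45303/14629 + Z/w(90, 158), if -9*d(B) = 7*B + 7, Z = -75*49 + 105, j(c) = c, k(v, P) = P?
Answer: 2012012241/775337 ≈ 2595.0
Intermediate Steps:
Z = -3570 (Z = -3675 + 105 = -3570)
d(B) = -7/9 - 7*B/9 (d(B) = -(7*B + 7)/9 = -(7 + 7*B)/9 = -7/9 - 7*B/9)
w(D, x) = (-7/9 - 7*x/9)/D
-45303/14629 + Z/w(90, 158) = -45303/14629 - 3570*810/(7*(-1 - 1*158)) = -45303*1/14629 - 3570*810/(7*(-1 - 158)) = -45303/14629 - 3570/((7/9)*(1/90)*(-159)) = -45303/14629 - 3570/(-371/270) = -45303/14629 - 3570*(-270/371) = -45303/14629 + 137700/53 = 2012012241/775337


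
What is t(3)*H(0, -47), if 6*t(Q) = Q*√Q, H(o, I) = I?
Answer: -47*√3/2 ≈ -40.703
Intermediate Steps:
t(Q) = Q^(3/2)/6 (t(Q) = (Q*√Q)/6 = Q^(3/2)/6)
t(3)*H(0, -47) = (3^(3/2)/6)*(-47) = ((3*√3)/6)*(-47) = (√3/2)*(-47) = -47*√3/2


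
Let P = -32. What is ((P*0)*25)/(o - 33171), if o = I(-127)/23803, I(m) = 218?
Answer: 0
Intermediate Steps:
o = 218/23803 ≈ 0.0091585
((P*0)*25)/(o - 33171) = (-32*0*25)/(218/23803 - 33171) = (0*25)/(-789569095/23803) = 0*(-23803/789569095) = 0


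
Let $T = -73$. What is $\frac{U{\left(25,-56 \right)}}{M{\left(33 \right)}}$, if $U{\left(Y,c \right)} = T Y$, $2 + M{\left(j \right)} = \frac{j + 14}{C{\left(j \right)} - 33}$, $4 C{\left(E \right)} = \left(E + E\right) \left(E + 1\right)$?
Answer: $\frac{963600}{1009} \approx 955.0$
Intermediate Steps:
$C{\left(E \right)} = \frac{E \left(1 + E\right)}{2}$ ($C{\left(E \right)} = \frac{\left(E + E\right) \left(E + 1\right)}{4} = \frac{2 E \left(1 + E\right)}{4} = \frac{E \left(1 + E\right)}{2}$)
$M{\left(j \right)} = -2 + \frac{14 + j}{-33 + \frac{j \left(1 + j\right)}{2}}$ ($M{\left(j \right)} = -2 + \frac{j + 14}{\frac{j \left(1 + j\right)}{2} - 33} = -2 + \frac{14 + j}{-33 + \frac{j \left(1 + j\right)}{2}}$)
$U{\left(Y,c \right)} = - 73 Y$
$\frac{U{\left(25,-56 \right)}}{M{\left(33 \right)}} = \frac{\left(-73\right) 25}{2 \frac{1}{-66 + 33 + 33^{2}} \left(80 - 33^{2}\right)} = - \frac{1825}{2 \frac{1}{-66 + 33 + 1089} \left(80 - 1089\right)} = - \frac{1825}{2 \cdot \frac{1}{1056} \left(80 - 1089\right)} = - \frac{1825}{2 \cdot \frac{1}{1056} \left(-1009\right)} = - \frac{1825}{- \frac{1009}{528}} = \left(-1825\right) \left(- \frac{528}{1009}\right) = \frac{963600}{1009}$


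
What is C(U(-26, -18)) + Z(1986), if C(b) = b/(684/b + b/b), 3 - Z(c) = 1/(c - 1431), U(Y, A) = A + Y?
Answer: 26743/4440 ≈ 6.0232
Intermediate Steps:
Z(c) = 3 - 1/(-1431 + c) (Z(c) = 3 - 1/(c - 1431) = 3 - 1/(-1431 + c))
C(b) = b/(1 + 684/b) (C(b) = b/(684/b + 1) = b/(1 + 684/b))
C(U(-26, -18)) + Z(1986) = (-18 - 26)²/(684 + (-18 - 26)) + (-4294 + 3*1986)/(-1431 + 1986) = (-44)²/(684 - 44) + (-4294 + 5958)/555 = 1936/640 + (1/555)*1664 = 1936*(1/640) + 1664/555 = 121/40 + 1664/555 = 26743/4440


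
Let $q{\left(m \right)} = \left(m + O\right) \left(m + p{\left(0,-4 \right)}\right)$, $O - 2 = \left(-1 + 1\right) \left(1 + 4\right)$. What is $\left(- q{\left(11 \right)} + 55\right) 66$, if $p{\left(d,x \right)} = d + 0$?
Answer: $-5808$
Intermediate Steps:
$p{\left(d,x \right)} = d$
$O = 2$ ($O = 2 + \left(-1 + 1\right) \left(1 + 4\right) = 2 + 0 \cdot 5 = 2 + 0 = 2$)
$q{\left(m \right)} = m \left(2 + m\right)$ ($q{\left(m \right)} = \left(m + 2\right) \left(m + 0\right) = \left(2 + m\right) m = m \left(2 + m\right)$)
$\left(- q{\left(11 \right)} + 55\right) 66 = \left(- 11 \left(2 + 11\right) + 55\right) 66 = \left(- 11 \cdot 13 + 55\right) 66 = \left(\left(-1\right) 143 + 55\right) 66 = \left(-143 + 55\right) 66 = \left(-88\right) 66 = -5808$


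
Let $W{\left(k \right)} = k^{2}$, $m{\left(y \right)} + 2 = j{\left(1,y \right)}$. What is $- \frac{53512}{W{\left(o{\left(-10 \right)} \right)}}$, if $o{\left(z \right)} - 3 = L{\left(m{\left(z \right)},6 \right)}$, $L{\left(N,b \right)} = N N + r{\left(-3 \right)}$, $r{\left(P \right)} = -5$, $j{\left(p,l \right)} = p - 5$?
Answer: $- \frac{13378}{289} \approx -46.291$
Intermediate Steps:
$j{\left(p,l \right)} = -5 + p$ ($j{\left(p,l \right)} = p - 5 = -5 + p$)
$m{\left(y \right)} = -6$ ($m{\left(y \right)} = -2 + \left(-5 + 1\right) = -2 - 4 = -6$)
$L{\left(N,b \right)} = -5 + N^{2}$ ($L{\left(N,b \right)} = N N - 5 = N^{2} - 5 = -5 + N^{2}$)
$o{\left(z \right)} = 34$ ($o{\left(z \right)} = 3 - \left(5 - \left(-6\right)^{2}\right) = 3 + \left(-5 + 36\right) = 3 + 31 = 34$)
$- \frac{53512}{W{\left(o{\left(-10 \right)} \right)}} = - \frac{53512}{34^{2}} = - \frac{53512}{1156} = \left(-53512\right) \frac{1}{1156} = - \frac{13378}{289}$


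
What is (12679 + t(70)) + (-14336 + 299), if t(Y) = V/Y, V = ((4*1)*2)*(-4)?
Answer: -47546/35 ≈ -1358.5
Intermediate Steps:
V = -32 (V = (4*2)*(-4) = 8*(-4) = -32)
t(Y) = -32/Y
(12679 + t(70)) + (-14336 + 299) = (12679 - 32/70) + (-14336 + 299) = (12679 - 32*1/70) - 14037 = (12679 - 16/35) - 14037 = 443749/35 - 14037 = -47546/35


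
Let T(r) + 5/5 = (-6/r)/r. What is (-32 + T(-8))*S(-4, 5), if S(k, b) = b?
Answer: -5295/32 ≈ -165.47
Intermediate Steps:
T(r) = -1 - 6/r² (T(r) = -1 + (-6/r)/r = -1 - 6/r²)
(-32 + T(-8))*S(-4, 5) = (-32 + (-1 - 6/(-8)²))*5 = (-32 + (-1 - 6*1/64))*5 = (-32 + (-1 - 3/32))*5 = (-32 - 35/32)*5 = -1059/32*5 = -5295/32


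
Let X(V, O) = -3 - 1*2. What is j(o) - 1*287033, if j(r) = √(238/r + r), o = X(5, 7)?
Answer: -287033 + I*√1315/5 ≈ -2.8703e+5 + 7.2526*I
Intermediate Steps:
X(V, O) = -5 (X(V, O) = -3 - 2 = -5)
o = -5
j(r) = √(r + 238/r)
j(o) - 1*287033 = √(-5 + 238/(-5)) - 1*287033 = √(-5 + 238*(-⅕)) - 287033 = √(-5 - 238/5) - 287033 = √(-263/5) - 287033 = I*√1315/5 - 287033 = -287033 + I*√1315/5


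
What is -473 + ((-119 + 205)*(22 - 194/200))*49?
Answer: 4407371/50 ≈ 88147.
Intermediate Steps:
-473 + ((-119 + 205)*(22 - 194/200))*49 = -473 + (86*(22 - 194*1/200))*49 = -473 + (86*(22 - 97/100))*49 = -473 + (86*(2103/100))*49 = -473 + (90429/50)*49 = -473 + 4431021/50 = 4407371/50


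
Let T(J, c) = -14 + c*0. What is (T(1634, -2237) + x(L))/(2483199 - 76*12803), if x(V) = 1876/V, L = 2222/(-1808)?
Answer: -1711458/1677799981 ≈ -0.0010201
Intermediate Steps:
T(J, c) = -14 (T(J, c) = -14 + 0 = -14)
L = -1111/904 (L = 2222*(-1/1808) = -1111/904 ≈ -1.2290)
(T(1634, -2237) + x(L))/(2483199 - 76*12803) = (-14 + 1876/(-1111/904))/(2483199 - 76*12803) = (-14 + 1876*(-904/1111))/(2483199 - 973028) = (-14 - 1695904/1111)/1510171 = -1711458/1111*1/1510171 = -1711458/1677799981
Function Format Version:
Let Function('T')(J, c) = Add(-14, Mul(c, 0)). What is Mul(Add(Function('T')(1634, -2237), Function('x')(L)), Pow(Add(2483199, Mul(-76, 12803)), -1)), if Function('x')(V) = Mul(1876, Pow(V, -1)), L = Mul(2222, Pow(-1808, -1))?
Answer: Rational(-1711458, 1677799981) ≈ -0.0010201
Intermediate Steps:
Function('T')(J, c) = -14 (Function('T')(J, c) = Add(-14, 0) = -14)
L = Rational(-1111, 904) (L = Mul(2222, Rational(-1, 1808)) = Rational(-1111, 904) ≈ -1.2290)
Mul(Add(Function('T')(1634, -2237), Function('x')(L)), Pow(Add(2483199, Mul(-76, 12803)), -1)) = Mul(Add(-14, Mul(1876, Pow(Rational(-1111, 904), -1))), Pow(Add(2483199, Mul(-76, 12803)), -1)) = Mul(Add(-14, Mul(1876, Rational(-904, 1111))), Pow(Add(2483199, -973028), -1)) = Mul(Add(-14, Rational(-1695904, 1111)), Pow(1510171, -1)) = Mul(Rational(-1711458, 1111), Rational(1, 1510171)) = Rational(-1711458, 1677799981)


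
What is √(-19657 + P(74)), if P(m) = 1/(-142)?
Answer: I*√396363890/142 ≈ 140.2*I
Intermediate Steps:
P(m) = -1/142
√(-19657 + P(74)) = √(-19657 - 1/142) = √(-2791295/142) = I*√396363890/142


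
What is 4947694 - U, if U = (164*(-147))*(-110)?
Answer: 2295814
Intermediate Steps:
U = 2651880 (U = -24108*(-110) = 2651880)
4947694 - U = 4947694 - 1*2651880 = 4947694 - 2651880 = 2295814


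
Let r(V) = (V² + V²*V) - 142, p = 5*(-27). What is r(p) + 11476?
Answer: -2430816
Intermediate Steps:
p = -135
r(V) = -142 + V² + V³ (r(V) = (V² + V³) - 142 = -142 + V² + V³)
r(p) + 11476 = (-142 + (-135)² + (-135)³) + 11476 = (-142 + 18225 - 2460375) + 11476 = -2442292 + 11476 = -2430816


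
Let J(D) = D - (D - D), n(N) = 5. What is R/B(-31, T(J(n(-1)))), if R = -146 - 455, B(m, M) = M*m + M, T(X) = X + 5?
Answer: 601/300 ≈ 2.0033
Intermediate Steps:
J(D) = D (J(D) = D - 1*0 = D + 0 = D)
T(X) = 5 + X
B(m, M) = M + M*m
R = -601
R/B(-31, T(J(n(-1)))) = -601*1/((1 - 31)*(5 + 5)) = -601/(10*(-30)) = -601/(-300) = -601*(-1/300) = 601/300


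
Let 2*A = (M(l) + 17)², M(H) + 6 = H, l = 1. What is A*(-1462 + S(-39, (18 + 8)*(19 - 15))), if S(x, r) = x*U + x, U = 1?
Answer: -110880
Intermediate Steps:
M(H) = -6 + H
A = 72 (A = ((-6 + 1) + 17)²/2 = (-5 + 17)²/2 = (½)*12² = (½)*144 = 72)
S(x, r) = 2*x (S(x, r) = x*1 + x = x + x = 2*x)
A*(-1462 + S(-39, (18 + 8)*(19 - 15))) = 72*(-1462 + 2*(-39)) = 72*(-1462 - 78) = 72*(-1540) = -110880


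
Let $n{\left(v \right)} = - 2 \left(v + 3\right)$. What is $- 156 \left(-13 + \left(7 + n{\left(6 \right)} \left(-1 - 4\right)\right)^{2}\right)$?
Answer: $-1465776$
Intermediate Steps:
$n{\left(v \right)} = -6 - 2 v$ ($n{\left(v \right)} = - 2 \left(3 + v\right) = -6 - 2 v$)
$- 156 \left(-13 + \left(7 + n{\left(6 \right)} \left(-1 - 4\right)\right)^{2}\right) = - 156 \left(-13 + \left(7 + \left(-6 - 12\right) \left(-1 - 4\right)\right)^{2}\right) = - 156 \left(-13 + \left(7 + \left(-6 - 12\right) \left(-5\right)\right)^{2}\right) = - 156 \left(-13 + \left(7 - -90\right)^{2}\right) = - 156 \left(-13 + \left(7 + 90\right)^{2}\right) = - 156 \left(-13 + 97^{2}\right) = - 156 \left(-13 + 9409\right) = \left(-156\right) 9396 = -1465776$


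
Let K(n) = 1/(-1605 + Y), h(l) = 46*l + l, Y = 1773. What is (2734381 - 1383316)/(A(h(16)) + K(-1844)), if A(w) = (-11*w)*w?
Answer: -226978920/1045051391 ≈ -0.21719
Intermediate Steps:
h(l) = 47*l
K(n) = 1/168 (K(n) = 1/(-1605 + 1773) = 1/168)
A(w) = -11*w²
(2734381 - 1383316)/(A(h(16)) + K(-1844)) = (2734381 - 1383316)/(-11*(47*16)² + 1/168) = 1351065/(-11*752² + 1/168) = 1351065/(-11*565504 + 1/168) = 1351065/(-6220544 + 1/168) = 1351065/(-1045051391/168) = 1351065*(-168/1045051391) = -226978920/1045051391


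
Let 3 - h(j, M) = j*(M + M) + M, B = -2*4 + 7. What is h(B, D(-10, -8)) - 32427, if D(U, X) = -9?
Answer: -32433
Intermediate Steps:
B = -1 (B = -8 + 7 = -1)
h(j, M) = 3 - M - 2*M*j (h(j, M) = 3 - (j*(M + M) + M) = 3 - (j*(2*M) + M) = 3 - (2*M*j + M) = 3 - (M + 2*M*j) = 3 + (-M - 2*M*j) = 3 - M - 2*M*j)
h(B, D(-10, -8)) - 32427 = (3 - 1*(-9) - 2*(-9)*(-1)) - 32427 = (3 + 9 - 18) - 32427 = -6 - 32427 = -32433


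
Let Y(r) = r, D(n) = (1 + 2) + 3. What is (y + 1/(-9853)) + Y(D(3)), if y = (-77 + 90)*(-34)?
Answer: -4295909/9853 ≈ -436.00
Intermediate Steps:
D(n) = 6 (D(n) = 3 + 3 = 6)
y = -442 (y = 13*(-34) = -442)
(y + 1/(-9853)) + Y(D(3)) = (-442 + 1/(-9853)) + 6 = (-442 - 1/9853) + 6 = -4355027/9853 + 6 = -4295909/9853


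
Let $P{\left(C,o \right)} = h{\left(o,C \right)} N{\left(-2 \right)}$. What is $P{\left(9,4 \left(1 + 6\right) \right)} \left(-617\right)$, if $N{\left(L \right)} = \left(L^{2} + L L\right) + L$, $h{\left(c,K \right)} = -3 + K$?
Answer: $-22212$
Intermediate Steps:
$N{\left(L \right)} = L + 2 L^{2}$ ($N{\left(L \right)} = \left(L^{2} + L^{2}\right) + L = 2 L^{2} + L = L + 2 L^{2}$)
$P{\left(C,o \right)} = -18 + 6 C$ ($P{\left(C,o \right)} = \left(-3 + C\right) \left(- 2 \left(1 + 2 \left(-2\right)\right)\right) = \left(-3 + C\right) \left(- 2 \left(1 - 4\right)\right) = \left(-3 + C\right) \left(\left(-2\right) \left(-3\right)\right) = \left(-3 + C\right) 6 = -18 + 6 C$)
$P{\left(9,4 \left(1 + 6\right) \right)} \left(-617\right) = \left(-18 + 6 \cdot 9\right) \left(-617\right) = \left(-18 + 54\right) \left(-617\right) = 36 \left(-617\right) = -22212$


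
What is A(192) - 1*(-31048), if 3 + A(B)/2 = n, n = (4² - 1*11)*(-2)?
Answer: 31022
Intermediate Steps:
n = -10 (n = (16 - 11)*(-2) = 5*(-2) = -10)
A(B) = -26 (A(B) = -6 + 2*(-10) = -6 - 20 = -26)
A(192) - 1*(-31048) = -26 - 1*(-31048) = -26 + 31048 = 31022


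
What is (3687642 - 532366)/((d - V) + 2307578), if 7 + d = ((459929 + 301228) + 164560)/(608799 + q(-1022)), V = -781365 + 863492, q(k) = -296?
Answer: 1919994911828/1354190276049 ≈ 1.4178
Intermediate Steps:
V = 82127
d = -3333804/608503 (d = -7 + ((459929 + 301228) + 164560)/(608799 - 296) = -7 + (761157 + 164560)/608503 = -7 + 925717*(1/608503) = -7 + 925717/608503 = -3333804/608503 ≈ -5.4787)
(3687642 - 532366)/((d - V) + 2307578) = (3687642 - 532366)/((-3333804/608503 - 1*82127) + 2307578) = 3155276/((-3333804/608503 - 82127) + 2307578) = 3155276/(-49977859685/608503 + 2307578) = 3155276/(1354190276049/608503) = 3155276*(608503/1354190276049) = 1919994911828/1354190276049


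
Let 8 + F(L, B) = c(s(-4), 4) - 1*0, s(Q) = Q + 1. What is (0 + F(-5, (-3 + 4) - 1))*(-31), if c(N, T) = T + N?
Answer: 217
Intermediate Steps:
s(Q) = 1 + Q
c(N, T) = N + T
F(L, B) = -7 (F(L, B) = -8 + (((1 - 4) + 4) - 1*0) = -8 + ((-3 + 4) + 0) = -8 + (1 + 0) = -8 + 1 = -7)
(0 + F(-5, (-3 + 4) - 1))*(-31) = (0 - 7)*(-31) = -7*(-31) = 217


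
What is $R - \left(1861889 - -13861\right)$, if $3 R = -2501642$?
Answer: $- \frac{8128892}{3} \approx -2.7096 \cdot 10^{6}$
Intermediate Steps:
$R = - \frac{2501642}{3}$ ($R = \frac{1}{3} \left(-2501642\right) = - \frac{2501642}{3} \approx -8.3388 \cdot 10^{5}$)
$R - \left(1861889 - -13861\right) = - \frac{2501642}{3} - \left(1861889 - -13861\right) = - \frac{2501642}{3} - \left(1861889 + 13861\right) = - \frac{2501642}{3} - 1875750 = - \frac{8128892}{3}$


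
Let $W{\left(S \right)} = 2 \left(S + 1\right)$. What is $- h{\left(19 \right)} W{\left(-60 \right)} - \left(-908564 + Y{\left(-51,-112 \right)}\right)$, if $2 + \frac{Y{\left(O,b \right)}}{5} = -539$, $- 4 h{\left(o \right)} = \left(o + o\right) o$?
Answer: $889970$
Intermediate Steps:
$h{\left(o \right)} = - \frac{o^{2}}{2}$ ($h{\left(o \right)} = - \frac{\left(o + o\right) o}{4} = - \frac{2 o o}{4} = - \frac{2 o^{2}}{4} = - \frac{o^{2}}{2}$)
$Y{\left(O,b \right)} = -2705$ ($Y{\left(O,b \right)} = -10 + 5 \left(-539\right) = -10 - 2695 = -2705$)
$W{\left(S \right)} = 2 + 2 S$ ($W{\left(S \right)} = 2 \left(1 + S\right) = 2 + 2 S$)
$- h{\left(19 \right)} W{\left(-60 \right)} - \left(-908564 + Y{\left(-51,-112 \right)}\right) = - - \frac{19^{2}}{2} \left(2 + 2 \left(-60\right)\right) + \left(908564 - -2705\right) = - \left(- \frac{1}{2}\right) 361 \left(2 - 120\right) + \left(908564 + 2705\right) = - \frac{\left(-361\right) \left(-118\right)}{2} + 911269 = \left(-1\right) 21299 + 911269 = -21299 + 911269 = 889970$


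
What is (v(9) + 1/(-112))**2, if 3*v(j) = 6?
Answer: 49729/12544 ≈ 3.9644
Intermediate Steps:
v(j) = 2 (v(j) = (1/3)*6 = 2)
(v(9) + 1/(-112))**2 = (2 + 1/(-112))**2 = (2 - 1/112)**2 = (223/112)**2 = 49729/12544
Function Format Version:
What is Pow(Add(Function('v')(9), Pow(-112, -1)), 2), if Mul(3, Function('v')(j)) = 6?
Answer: Rational(49729, 12544) ≈ 3.9644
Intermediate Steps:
Function('v')(j) = 2 (Function('v')(j) = Mul(Rational(1, 3), 6) = 2)
Pow(Add(Function('v')(9), Pow(-112, -1)), 2) = Pow(Add(2, Pow(-112, -1)), 2) = Pow(Add(2, Rational(-1, 112)), 2) = Pow(Rational(223, 112), 2) = Rational(49729, 12544)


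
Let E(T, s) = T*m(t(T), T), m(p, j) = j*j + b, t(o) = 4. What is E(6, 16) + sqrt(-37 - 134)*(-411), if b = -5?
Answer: 186 - 1233*I*sqrt(19) ≈ 186.0 - 5374.5*I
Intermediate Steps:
m(p, j) = -5 + j**2 (m(p, j) = j*j - 5 = j**2 - 5 = -5 + j**2)
E(T, s) = T*(-5 + T**2)
E(6, 16) + sqrt(-37 - 134)*(-411) = 6*(-5 + 6**2) + sqrt(-37 - 134)*(-411) = 6*(-5 + 36) + sqrt(-171)*(-411) = 6*31 + (3*I*sqrt(19))*(-411) = 186 - 1233*I*sqrt(19)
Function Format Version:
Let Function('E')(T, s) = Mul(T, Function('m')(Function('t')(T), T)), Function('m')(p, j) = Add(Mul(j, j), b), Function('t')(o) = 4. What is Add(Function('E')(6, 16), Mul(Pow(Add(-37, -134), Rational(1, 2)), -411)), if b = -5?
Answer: Add(186, Mul(-1233, I, Pow(19, Rational(1, 2)))) ≈ Add(186.00, Mul(-5374.5, I))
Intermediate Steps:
Function('m')(p, j) = Add(-5, Pow(j, 2)) (Function('m')(p, j) = Add(Mul(j, j), -5) = Add(Pow(j, 2), -5) = Add(-5, Pow(j, 2)))
Function('E')(T, s) = Mul(T, Add(-5, Pow(T, 2)))
Add(Function('E')(6, 16), Mul(Pow(Add(-37, -134), Rational(1, 2)), -411)) = Add(Mul(6, Add(-5, Pow(6, 2))), Mul(Pow(Add(-37, -134), Rational(1, 2)), -411)) = Add(Mul(6, Add(-5, 36)), Mul(Pow(-171, Rational(1, 2)), -411)) = Add(Mul(6, 31), Mul(Mul(3, I, Pow(19, Rational(1, 2))), -411)) = Add(186, Mul(-1233, I, Pow(19, Rational(1, 2))))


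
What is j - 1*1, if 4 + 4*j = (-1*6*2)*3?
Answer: -11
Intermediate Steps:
j = -10 (j = -1 + ((-1*6*2)*3)/4 = -1 + (-6*2*3)/4 = -1 + (-12*3)/4 = -1 + (¼)*(-36) = -1 - 9 = -10)
j - 1*1 = -10 - 1*1 = -10 - 1 = -11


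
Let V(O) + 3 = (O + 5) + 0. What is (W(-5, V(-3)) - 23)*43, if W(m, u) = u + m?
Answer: -1247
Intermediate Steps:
V(O) = 2 + O (V(O) = -3 + ((O + 5) + 0) = -3 + ((5 + O) + 0) = -3 + (5 + O) = 2 + O)
W(m, u) = m + u
(W(-5, V(-3)) - 23)*43 = ((-5 + (2 - 3)) - 23)*43 = ((-5 - 1) - 23)*43 = (-6 - 23)*43 = -29*43 = -1247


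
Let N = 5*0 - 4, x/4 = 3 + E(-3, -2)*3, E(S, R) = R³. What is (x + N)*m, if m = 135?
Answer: -11880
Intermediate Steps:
x = -84 (x = 4*(3 + (-2)³*3) = 4*(3 - 8*3) = 4*(3 - 24) = 4*(-21) = -84)
N = -4 (N = 0 - 4 = -4)
(x + N)*m = (-84 - 4)*135 = -88*135 = -11880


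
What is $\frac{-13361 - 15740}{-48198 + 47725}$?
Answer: $\frac{29101}{473} \approx 61.524$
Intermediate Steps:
$\frac{-13361 - 15740}{-48198 + 47725} = - \frac{29101}{-473} = \left(-29101\right) \left(- \frac{1}{473}\right) = \frac{29101}{473}$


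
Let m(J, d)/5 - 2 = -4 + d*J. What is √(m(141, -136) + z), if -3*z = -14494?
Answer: 2*I*√204882/3 ≈ 301.76*I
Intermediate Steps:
z = 14494/3 (z = -⅓*(-14494) = 14494/3 ≈ 4831.3)
m(J, d) = -10 + 5*J*d (m(J, d) = 10 + 5*(-4 + d*J) = 10 + 5*(-4 + J*d) = 10 + (-20 + 5*J*d) = -10 + 5*J*d)
√(m(141, -136) + z) = √((-10 + 5*141*(-136)) + 14494/3) = √((-10 - 95880) + 14494/3) = √(-95890 + 14494/3) = √(-273176/3) = 2*I*√204882/3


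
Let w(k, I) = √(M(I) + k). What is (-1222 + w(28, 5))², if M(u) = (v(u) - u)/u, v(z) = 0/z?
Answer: 1493311 - 7332*√3 ≈ 1.4806e+6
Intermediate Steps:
v(z) = 0
M(u) = -1 (M(u) = (0 - u)/u = (-u)/u = -1)
w(k, I) = √(-1 + k)
(-1222 + w(28, 5))² = (-1222 + √(-1 + 28))² = (-1222 + √27)² = (-1222 + 3*√3)²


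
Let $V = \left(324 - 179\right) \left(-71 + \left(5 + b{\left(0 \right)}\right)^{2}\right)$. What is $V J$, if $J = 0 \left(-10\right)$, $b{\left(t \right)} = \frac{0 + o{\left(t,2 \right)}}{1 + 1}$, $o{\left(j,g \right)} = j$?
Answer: $0$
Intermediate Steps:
$b{\left(t \right)} = \frac{t}{2}$ ($b{\left(t \right)} = \frac{0 + t}{1 + 1} = \frac{t}{2}$)
$J = 0$
$V = -6670$ ($V = \left(324 - 179\right) \left(-71 + \left(5 + \frac{1}{2} \cdot 0\right)^{2}\right) = 145 \left(-71 + \left(5 + 0\right)^{2}\right) = 145 \left(-71 + 5^{2}\right) = 145 \left(-71 + 25\right) = 145 \left(-46\right) = -6670$)
$V J = \left(-6670\right) 0 = 0$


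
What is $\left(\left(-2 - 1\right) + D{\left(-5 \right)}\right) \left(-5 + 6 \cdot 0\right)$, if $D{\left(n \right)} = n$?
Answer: $40$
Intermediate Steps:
$\left(\left(-2 - 1\right) + D{\left(-5 \right)}\right) \left(-5 + 6 \cdot 0\right) = \left(\left(-2 - 1\right) - 5\right) \left(-5 + 6 \cdot 0\right) = \left(-3 - 5\right) \left(-5 + 0\right) = \left(-8\right) \left(-5\right) = 40$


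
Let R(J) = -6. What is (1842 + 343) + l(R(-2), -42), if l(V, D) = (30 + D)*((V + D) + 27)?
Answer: 2437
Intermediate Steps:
l(V, D) = (30 + D)*(27 + D + V) (l(V, D) = (30 + D)*((D + V) + 27) = (30 + D)*(27 + D + V))
(1842 + 343) + l(R(-2), -42) = (1842 + 343) + (810 + (-42)² + 30*(-6) + 57*(-42) - 42*(-6)) = 2185 + (810 + 1764 - 180 - 2394 + 252) = 2185 + 252 = 2437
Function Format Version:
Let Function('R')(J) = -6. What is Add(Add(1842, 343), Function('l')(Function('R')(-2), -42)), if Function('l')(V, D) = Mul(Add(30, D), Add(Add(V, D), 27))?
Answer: 2437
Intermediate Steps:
Function('l')(V, D) = Mul(Add(30, D), Add(27, D, V)) (Function('l')(V, D) = Mul(Add(30, D), Add(Add(D, V), 27)) = Mul(Add(30, D), Add(27, D, V)))
Add(Add(1842, 343), Function('l')(Function('R')(-2), -42)) = Add(Add(1842, 343), Add(810, Pow(-42, 2), Mul(30, -6), Mul(57, -42), Mul(-42, -6))) = Add(2185, Add(810, 1764, -180, -2394, 252)) = Add(2185, 252) = 2437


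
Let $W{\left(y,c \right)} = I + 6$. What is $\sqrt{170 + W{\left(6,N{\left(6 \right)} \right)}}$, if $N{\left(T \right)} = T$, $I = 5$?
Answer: $\sqrt{181} \approx 13.454$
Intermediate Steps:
$W{\left(y,c \right)} = 11$ ($W{\left(y,c \right)} = 5 + 6 = 11$)
$\sqrt{170 + W{\left(6,N{\left(6 \right)} \right)}} = \sqrt{170 + 11} = \sqrt{181}$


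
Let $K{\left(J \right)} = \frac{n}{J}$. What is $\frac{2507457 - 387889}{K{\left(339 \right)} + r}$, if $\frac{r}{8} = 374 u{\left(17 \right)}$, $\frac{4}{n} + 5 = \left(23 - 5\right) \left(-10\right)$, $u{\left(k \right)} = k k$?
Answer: $\frac{33232176780}{13557226979} \approx 2.4513$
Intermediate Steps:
$u{\left(k \right)} = k^{2}$
$n = - \frac{4}{185}$ ($n = \frac{4}{-5 + \left(23 - 5\right) \left(-10\right)} = \frac{4}{-5 + 18 \left(-10\right)} = \frac{4}{-5 - 180} = \frac{4}{-185} = 4 \left(- \frac{1}{185}\right) = - \frac{4}{185} \approx -0.021622$)
$r = 864688$ ($r = 8 \cdot 374 \cdot 17^{2} = 8 \cdot 374 \cdot 289 = 8 \cdot 108086 = 864688$)
$K{\left(J \right)} = - \frac{4}{185 J}$
$\frac{2507457 - 387889}{K{\left(339 \right)} + r} = \frac{2507457 - 387889}{- \frac{4}{185 \cdot 339} + 864688} = \frac{2119568}{\left(- \frac{4}{185}\right) \frac{1}{339} + 864688} = \frac{2119568}{- \frac{4}{62715} + 864688} = \frac{2119568}{\frac{54228907916}{62715}} = 2119568 \cdot \frac{62715}{54228907916} = \frac{33232176780}{13557226979}$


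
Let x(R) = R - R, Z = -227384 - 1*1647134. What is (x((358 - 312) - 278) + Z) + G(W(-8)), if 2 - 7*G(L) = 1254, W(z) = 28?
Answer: -13122878/7 ≈ -1.8747e+6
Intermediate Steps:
Z = -1874518 (Z = -227384 - 1647134 = -1874518)
G(L) = -1252/7 (G(L) = 2/7 - ⅐*1254 = 2/7 - 1254/7 = -1252/7)
x(R) = 0
(x((358 - 312) - 278) + Z) + G(W(-8)) = (0 - 1874518) - 1252/7 = -1874518 - 1252/7 = -13122878/7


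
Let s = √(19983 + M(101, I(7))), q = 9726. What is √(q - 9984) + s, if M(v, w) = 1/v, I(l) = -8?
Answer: 2*√50961671/101 + I*√258 ≈ 141.36 + 16.062*I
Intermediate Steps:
s = 2*√50961671/101 (s = √(19983 + 1/101) = √(2018284/101) = 2*√50961671/101 ≈ 141.36)
√(q - 9984) + s = √(9726 - 9984) + 2*√50961671/101 = √(-258) + 2*√50961671/101 = I*√258 + 2*√50961671/101 = 2*√50961671/101 + I*√258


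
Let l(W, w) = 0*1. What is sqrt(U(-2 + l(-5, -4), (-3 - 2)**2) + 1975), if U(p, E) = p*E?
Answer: 5*sqrt(77) ≈ 43.875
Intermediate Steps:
l(W, w) = 0
U(p, E) = E*p
sqrt(U(-2 + l(-5, -4), (-3 - 2)**2) + 1975) = sqrt((-3 - 2)**2*(-2 + 0) + 1975) = sqrt((-5)**2*(-2) + 1975) = sqrt(25*(-2) + 1975) = sqrt(-50 + 1975) = sqrt(1925) = 5*sqrt(77)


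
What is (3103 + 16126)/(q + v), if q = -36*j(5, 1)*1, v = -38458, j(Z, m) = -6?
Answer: -19229/38242 ≈ -0.50282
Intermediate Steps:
q = 216 (q = -36*(-6)*1 = 216*1 = 216)
(3103 + 16126)/(q + v) = (3103 + 16126)/(216 - 38458) = 19229/(-38242) = 19229*(-1/38242) = -19229/38242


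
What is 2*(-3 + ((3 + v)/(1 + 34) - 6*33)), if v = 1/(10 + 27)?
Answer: -74338/185 ≈ -401.83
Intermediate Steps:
v = 1/37 ≈ 0.027027
2*(-3 + ((3 + v)/(1 + 34) - 6*33)) = 2*(-3 + ((3 + 1/37)/(1 + 34) - 6*33)) = 2*(-3 + ((112/37)/35 - 1*198)) = 2*(-3 + ((112/37)*(1/35) - 198)) = 2*(-3 + (16/185 - 198)) = 2*(-3 - 36614/185) = 2*(-37169/185) = -74338/185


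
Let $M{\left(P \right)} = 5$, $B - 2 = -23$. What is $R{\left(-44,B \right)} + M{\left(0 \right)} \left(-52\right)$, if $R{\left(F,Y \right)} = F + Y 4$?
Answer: $-388$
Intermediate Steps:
$B = -21$ ($B = 2 - 23 = -21$)
$R{\left(F,Y \right)} = F + 4 Y$
$R{\left(-44,B \right)} + M{\left(0 \right)} \left(-52\right) = \left(-44 + 4 \left(-21\right)\right) + 5 \left(-52\right) = \left(-44 - 84\right) - 260 = -128 - 260 = -388$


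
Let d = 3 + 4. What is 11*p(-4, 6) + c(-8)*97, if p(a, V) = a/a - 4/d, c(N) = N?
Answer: -5399/7 ≈ -771.29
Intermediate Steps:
d = 7
p(a, V) = 3/7 (p(a, V) = a/a - 4/7 = 1 - 4*⅐ = 1 - 4/7 = 3/7)
11*p(-4, 6) + c(-8)*97 = 11*(3/7) - 8*97 = 33/7 - 776 = -5399/7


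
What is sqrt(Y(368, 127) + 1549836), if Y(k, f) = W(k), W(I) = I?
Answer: 2*sqrt(387551) ≈ 1245.1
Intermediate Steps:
Y(k, f) = k
sqrt(Y(368, 127) + 1549836) = sqrt(368 + 1549836) = sqrt(1550204) = 2*sqrt(387551)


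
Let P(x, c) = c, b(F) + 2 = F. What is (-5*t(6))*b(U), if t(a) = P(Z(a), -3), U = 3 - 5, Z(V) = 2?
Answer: -60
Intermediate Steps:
U = -2
b(F) = -2 + F
t(a) = -3
(-5*t(6))*b(U) = (-5*(-3))*(-2 - 2) = 15*(-4) = -60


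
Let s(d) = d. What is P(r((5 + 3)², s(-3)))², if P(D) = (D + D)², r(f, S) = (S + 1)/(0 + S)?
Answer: 256/81 ≈ 3.1605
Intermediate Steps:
r(f, S) = (1 + S)/S
P(D) = 4*D² (P(D) = (2*D)² = 4*D²)
P(r((5 + 3)², s(-3)))² = (4*((1 - 3)/(-3))²)² = (4*(-⅓*(-2))²)² = (4*(⅔)²)² = (4*(4/9))² = (16/9)² = 256/81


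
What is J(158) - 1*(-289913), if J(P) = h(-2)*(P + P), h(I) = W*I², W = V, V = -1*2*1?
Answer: 287385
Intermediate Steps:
V = -2 (V = -2*1 = -2)
W = -2
h(I) = -2*I²
J(P) = -16*P (J(P) = (-2*(-2)²)*(P + P) = (-2*4)*(2*P) = -16*P)
J(158) - 1*(-289913) = -16*158 - 1*(-289913) = -2528 + 289913 = 287385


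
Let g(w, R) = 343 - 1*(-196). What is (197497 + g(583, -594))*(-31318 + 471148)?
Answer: 87102173880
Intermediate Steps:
g(w, R) = 539 (g(w, R) = 343 + 196 = 539)
(197497 + g(583, -594))*(-31318 + 471148) = (197497 + 539)*(-31318 + 471148) = 198036*439830 = 87102173880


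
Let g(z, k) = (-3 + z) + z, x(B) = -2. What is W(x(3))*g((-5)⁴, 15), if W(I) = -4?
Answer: -4988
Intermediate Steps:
g(z, k) = -3 + 2*z
W(x(3))*g((-5)⁴, 15) = -4*(-3 + 2*(-5)⁴) = -4*(-3 + 2*625) = -4*(-3 + 1250) = -4*1247 = -4988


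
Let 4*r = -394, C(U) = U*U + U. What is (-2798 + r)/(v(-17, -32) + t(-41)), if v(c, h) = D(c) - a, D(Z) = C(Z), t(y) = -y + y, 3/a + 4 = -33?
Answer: -214341/20134 ≈ -10.646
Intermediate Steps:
a = -3/37 (a = 3/(-4 - 33) = 3/(-37) = 3*(-1/37) = -3/37 ≈ -0.081081)
C(U) = U + U² (C(U) = U² + U = U + U²)
t(y) = 0
r = -197/2 (r = (¼)*(-394) = -197/2 ≈ -98.500)
D(Z) = Z*(1 + Z)
v(c, h) = 3/37 + c*(1 + c) (v(c, h) = c*(1 + c) - 1*(-3/37) = c*(1 + c) + 3/37 = 3/37 + c*(1 + c))
(-2798 + r)/(v(-17, -32) + t(-41)) = (-2798 - 197/2)/((3/37 - 17 + (-17)²) + 0) = -5793/(2*((3/37 - 17 + 289) + 0)) = -5793/(2*(10067/37 + 0)) = -5793/(2*10067/37) = -5793/2*37/10067 = -214341/20134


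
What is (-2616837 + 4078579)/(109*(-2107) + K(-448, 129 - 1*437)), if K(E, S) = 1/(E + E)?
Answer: -1309720832/205778049 ≈ -6.3647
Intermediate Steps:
K(E, S) = 1/(2*E)
(-2616837 + 4078579)/(109*(-2107) + K(-448, 129 - 1*437)) = (-2616837 + 4078579)/(109*(-2107) + (1/2)/(-448)) = 1461742/(-229663 + (1/2)*(-1/448)) = 1461742/(-229663 - 1/896) = 1461742/(-205778049/896) = 1461742*(-896/205778049) = -1309720832/205778049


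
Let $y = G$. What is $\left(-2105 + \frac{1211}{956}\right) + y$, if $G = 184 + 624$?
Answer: $- \frac{1238721}{956} \approx -1295.7$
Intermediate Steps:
$G = 808$
$y = 808$
$\left(-2105 + \frac{1211}{956}\right) + y = \left(-2105 + \frac{1211}{956}\right) + 808 = - \frac{2011169}{956} + 808 = - \frac{1238721}{956}$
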